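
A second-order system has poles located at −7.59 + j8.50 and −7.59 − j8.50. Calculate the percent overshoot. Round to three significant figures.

%OS ≈ 6.05%

|pole| = ω_n = √(7.59² + 8.50²) = 11.4 rad/s; ζ = cos θ = σ/ω_n = 0.666.
%OS = 100 e^{−πζ/√(1−ζ²)} with ζ = 0.666 gives 6.05%.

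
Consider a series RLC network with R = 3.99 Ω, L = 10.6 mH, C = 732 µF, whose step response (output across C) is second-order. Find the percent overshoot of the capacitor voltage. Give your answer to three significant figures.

%OS ≈ 14.5%

For a series RLC circuit (capacitor voltage as output), ω_n = 1/√(LC) = 1/√(10.6 mH · 732 µF) = 359 rad/s.
ζ = (R/2)·√(C/L) = (3.99/2)·√(732 µF/10.6 mH) = 0.524.
Overshoot: exp(−π·0.524/√(1−0.524²)) = 0.145, i.e. 14.5%.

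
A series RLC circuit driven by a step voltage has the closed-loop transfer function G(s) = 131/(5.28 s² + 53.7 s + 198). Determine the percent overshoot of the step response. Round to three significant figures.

Dividing through by 5.28: denominator becomes s² + 10.17 s + 37.50.
So ω_n = √37.50 = 6.12 rad/s and ζ = 10.17/(2·6.12) = 0.830.
%OS = 100·exp(−πζ/√(1−ζ²)) = 0.926%.

%OS ≈ 0.926%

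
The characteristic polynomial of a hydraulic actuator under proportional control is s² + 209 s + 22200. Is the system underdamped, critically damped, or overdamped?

a² − 4b = 209² − 4·22200 < 0 (complex roots); the system is underdamped.

underdamped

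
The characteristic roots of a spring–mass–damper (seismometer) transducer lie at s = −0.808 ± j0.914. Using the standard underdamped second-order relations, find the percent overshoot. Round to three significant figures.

%OS ≈ 6.22%

The poles are at −σ ± jω_d with σ = 0.808 and ω_d = 0.914, so ω_n = √(σ²+ω_d²) = 1.22 rad/s and ζ = σ/ω_n = 0.662.
%OS = 100 e^{−πζ/√(1−ζ²)} with ζ = 0.662 gives 6.22%.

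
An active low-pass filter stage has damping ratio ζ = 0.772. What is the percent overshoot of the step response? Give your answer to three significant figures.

%OS ≈ 2.20%

For an underdamped second-order system, %OS = 100·exp(−πζ/√(1−ζ²)).
πζ/√(1−ζ²) = π·0.772/√(1−0.596) = 3.816, so %OS = 100·e^(−3.816) = 2.20%.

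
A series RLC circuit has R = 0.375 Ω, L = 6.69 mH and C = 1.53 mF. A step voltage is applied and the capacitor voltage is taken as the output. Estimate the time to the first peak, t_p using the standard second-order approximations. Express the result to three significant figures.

t_p ≈ 0.0101 s

For a series RLC circuit (capacitor voltage as output), ω_n = 1/√(LC) = 1/√(6.69 mH · 1.53 mF) = 313 rad/s.
ζ = (R/2)·√(C/L) = (0.375/2)·√(1.53 mF/6.69 mH) = 0.0897.
The damped frequency ω_d = ω_n√(1−ζ²) = 311 rad/s. t_p = π/ω_d = 0.0101 s.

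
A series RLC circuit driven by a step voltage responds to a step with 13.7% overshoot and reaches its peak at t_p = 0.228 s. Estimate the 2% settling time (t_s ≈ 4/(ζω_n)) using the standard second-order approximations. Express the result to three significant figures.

The overshoot fixes ζ = −ln(OS)/√(π²+ln²(OS)) = 0.535.
From t_p = π/ω_d, ω_d = π/0.228 = 13.8 rad/s, so ω_n = ω_d/√(1−ζ²) = 16.3 rad/s.
t_s ≈ 4/(ζω_n) = 4/(0.535·16.3) = 0.459 s.

t_s ≈ 0.459 s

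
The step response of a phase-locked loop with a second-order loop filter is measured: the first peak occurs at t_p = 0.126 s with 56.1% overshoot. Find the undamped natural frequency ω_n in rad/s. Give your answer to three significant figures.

ω_n ≈ 25.4 rad/s

The overshoot fixes ζ = −ln(OS)/√(π²+ln²(OS)) = 0.181.
t_p = π/ω_d ⇒ ω_d = 24.9 rad/s; then ω_n = ω_d/√(1−ζ²) = 25.4 rad/s.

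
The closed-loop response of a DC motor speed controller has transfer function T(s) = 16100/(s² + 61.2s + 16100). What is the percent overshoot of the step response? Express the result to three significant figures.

%OS ≈ 45.8%

Matching coefficients with s² + 2ζω_n s + ω_n² gives ω_n² = 16100 ⇒ ω_n = 127 rad/s, and ζ = 61.2/(2ω_n) = 0.241.
%OS = 100 e^{−πζ/√(1−ζ²)} with ζ = 0.241 gives 45.8%.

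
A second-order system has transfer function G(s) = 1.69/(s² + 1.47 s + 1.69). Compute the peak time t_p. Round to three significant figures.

Comparing the denominator to s² + 2ζω_n s + ω_n²: ω_n = √1.69 = 1.30 rad/s, and 2ζω_n = 1.47 so ζ = 1.47/(2·1.30) = 0.565.
ω_d = ω_n√(1−ζ²) = 1.07 rad/s. Then t_p = π/ω_d = 2.93 s.

t_p ≈ 2.93 s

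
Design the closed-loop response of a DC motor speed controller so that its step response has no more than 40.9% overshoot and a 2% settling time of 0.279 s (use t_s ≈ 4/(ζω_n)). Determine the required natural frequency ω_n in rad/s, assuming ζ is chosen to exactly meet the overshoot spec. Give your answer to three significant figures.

ζ = −ln(OS)/√(π² + (ln OS)²). With OS = 0.409, ln OS = −0.8940 and ζ = 0.8940/3.266 = 0.274.
Then ω_n = 4/(ζ t_s) = 4/(0.274 × 0.279) = 52.4 rad/s.

ω_n ≈ 52.4 rad/s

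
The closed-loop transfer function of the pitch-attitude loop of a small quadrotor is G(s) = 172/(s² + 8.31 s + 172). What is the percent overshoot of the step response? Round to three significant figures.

Comparing the denominator to s² + 2ζω_n s + ω_n²: ω_n = √172 = 13.1 rad/s, and 2ζω_n = 8.31 so ζ = 8.31/(2·13.1) = 0.317.
Overshoot: exp(−π·0.317/√(1−0.317²)) = 0.350, i.e. 35.0%.

%OS ≈ 35.0%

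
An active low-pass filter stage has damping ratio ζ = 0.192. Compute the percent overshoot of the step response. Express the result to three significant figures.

For an underdamped second-order system, %OS = 100·exp(−πζ/√(1−ζ²)).
πζ/√(1−ζ²) = π·0.192/√(1−0.0369) = 0.6146, so %OS = 100·e^(−0.6146) = 54.1%.

%OS ≈ 54.1%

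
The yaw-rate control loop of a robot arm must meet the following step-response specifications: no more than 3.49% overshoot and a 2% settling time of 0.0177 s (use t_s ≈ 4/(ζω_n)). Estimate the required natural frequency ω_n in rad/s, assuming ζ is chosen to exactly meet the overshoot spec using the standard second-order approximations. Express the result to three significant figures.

ω_n ≈ 310 rad/s

Inverting the overshoot relation: ζ = |ln 0.0349|/√(π² + ln²0.0349) = 0.730.
From t_s ≈ 4/(ζω_n): ω_n = 4/(ζ·t_s) = 4/(0.730·0.0177) = 310 rad/s.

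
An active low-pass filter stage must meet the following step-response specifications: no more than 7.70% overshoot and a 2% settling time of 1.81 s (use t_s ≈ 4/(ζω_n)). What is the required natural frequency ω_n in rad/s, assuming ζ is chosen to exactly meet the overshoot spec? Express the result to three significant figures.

ω_n ≈ 3.50 rad/s

ζ = −ln(OS)/√(π² + (ln OS)²). With OS = 0.0770, ln OS = −2.564 and ζ = 2.564/4.055 = 0.632.
From t_s ≈ 4/(ζω_n): ω_n = 4/(ζ·t_s) = 4/(0.632·1.81) = 3.50 rad/s.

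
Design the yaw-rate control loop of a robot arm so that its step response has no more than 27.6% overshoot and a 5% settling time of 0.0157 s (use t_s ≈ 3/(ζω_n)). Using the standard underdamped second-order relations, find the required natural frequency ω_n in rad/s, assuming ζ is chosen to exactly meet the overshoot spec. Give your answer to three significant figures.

From %OS = 100·exp(−πζ/√(1−ζ²)), invert to get ζ = −ln(OS)/√(π² + ln²(OS)) with OS = 0.276.
−ln 0.276 = 1.287, so ζ = 1.287/√(π² + 1.657) = 0.379.
From t_s ≈ 3/(ζω_n): ω_n = 3/(ζ·t_s) = 3/(0.379·0.0157) = 504 rad/s.

ω_n ≈ 504 rad/s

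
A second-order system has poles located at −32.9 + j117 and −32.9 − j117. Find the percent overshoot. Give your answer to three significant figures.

|pole| = ω_n = √(32.9² + 117²) = 122 rad/s; ζ = cos θ = σ/ω_n = 0.271.
%OS = 100·exp(−πζ/√(1−ζ²)) = 41.3%.

%OS ≈ 41.3%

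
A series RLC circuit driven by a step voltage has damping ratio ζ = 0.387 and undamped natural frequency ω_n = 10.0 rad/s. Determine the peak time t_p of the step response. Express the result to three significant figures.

t_p ≈ 0.341 s

The damped frequency is ω_d = ω_n√(1−ζ²) = 10.0·√(1−0.150) = 9.22 rad/s.
Peak time t_p = π/ω_d = π/9.22 = 0.341 s.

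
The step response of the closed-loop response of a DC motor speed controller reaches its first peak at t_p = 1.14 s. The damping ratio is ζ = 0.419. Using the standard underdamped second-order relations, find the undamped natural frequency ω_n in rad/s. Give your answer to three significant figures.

Peak time t_p = π/ω_d, so ω_d = π/t_p = π/1.14 = 2.76 rad/s.
ω_n = ω_d/√(1−ζ²) = 2.76/√0.824 = 3.04 rad/s.

ω_n ≈ 3.04 rad/s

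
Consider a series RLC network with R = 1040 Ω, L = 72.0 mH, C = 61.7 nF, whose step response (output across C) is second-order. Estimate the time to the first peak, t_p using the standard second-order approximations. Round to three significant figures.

For a series RLC circuit (capacitor voltage as output), ω_n = 1/√(LC) = 1/√(72.0 mH · 61.7 nF) = 15000 rad/s.
ζ = (R/2)·√(C/L) = (1040/2)·√(61.7 nF/72.0 mH) = 0.481.
The damped frequency ω_d = ω_n√(1−ζ²) = 13200 rad/s. t_p = π/ω_d = 0.000239 s.

t_p ≈ 0.000239 s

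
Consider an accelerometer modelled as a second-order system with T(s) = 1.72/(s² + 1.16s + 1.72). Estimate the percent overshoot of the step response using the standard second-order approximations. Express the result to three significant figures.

Matching coefficients with s² + 2ζω_n s + ω_n² gives ω_n² = 1.72 ⇒ ω_n = 1.31 rad/s, and ζ = 1.16/(2ω_n) = 0.442.
%OS = 100·exp(−πζ/√(1−ζ²)) = 21.2%.

%OS ≈ 21.2%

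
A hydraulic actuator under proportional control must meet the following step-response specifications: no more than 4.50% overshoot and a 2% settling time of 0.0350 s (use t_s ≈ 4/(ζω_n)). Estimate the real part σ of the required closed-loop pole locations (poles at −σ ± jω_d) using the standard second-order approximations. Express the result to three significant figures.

The settling-time spec alone fixes σ = ζω_n = 4/t_s = 4/0.0350 = 114.
(Overshoot then fixes ζ = 0.703 and hence ω_d = σ·√(1−ζ²)/ζ = 116 rad/s.)

σ ≈ 114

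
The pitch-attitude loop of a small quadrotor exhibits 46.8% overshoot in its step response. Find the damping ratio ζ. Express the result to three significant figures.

ζ ≈ 0.235

ζ = −ln(OS)/√(π² + (ln OS)²). With OS = 0.468, ln OS = −0.7593 and ζ = 0.7593/3.232 = 0.235.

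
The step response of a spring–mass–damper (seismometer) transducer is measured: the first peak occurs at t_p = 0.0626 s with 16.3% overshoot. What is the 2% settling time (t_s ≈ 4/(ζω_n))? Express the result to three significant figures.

From the overshoot, ζ = −ln(OS)/√(π²+ln²(OS)) = 0.500.
t_p = π/ω_d ⇒ ω_d = 50.2 rad/s; then ω_n = ω_d/√(1−ζ²) = 58.0 rad/s.
t_s ≈ 4/(ζω_n) = 4/(0.500·58.0) = 0.138 s.

t_s ≈ 0.138 s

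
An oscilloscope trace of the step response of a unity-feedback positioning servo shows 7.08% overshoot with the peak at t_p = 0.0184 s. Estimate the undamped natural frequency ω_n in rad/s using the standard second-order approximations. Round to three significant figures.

From the overshoot, ζ = −ln(OS)/√(π²+ln²(OS)) = 0.644.
t_p = π/ω_d ⇒ ω_d = 171 rad/s; then ω_n = ω_d/√(1−ζ²) = 223 rad/s.

ω_n ≈ 223 rad/s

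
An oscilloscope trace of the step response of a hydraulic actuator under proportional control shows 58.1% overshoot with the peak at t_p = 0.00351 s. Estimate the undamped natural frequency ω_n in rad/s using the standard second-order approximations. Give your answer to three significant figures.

ω_n ≈ 908 rad/s

The overshoot fixes ζ = −ln(OS)/√(π²+ln²(OS)) = 0.170.
From t_p = π/ω_d, ω_d = π/0.00351 = 895 rad/s, so ω_n = ω_d/√(1−ζ²) = 908 rad/s.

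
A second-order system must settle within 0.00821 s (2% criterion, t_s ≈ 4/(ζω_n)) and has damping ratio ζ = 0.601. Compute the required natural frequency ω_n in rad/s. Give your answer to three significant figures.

Rearranging t_s ≈ 4/(ζω_n) gives ω_n = 4/(ζ·t_s) = 4/(0.601 × 0.00821) = 811 rad/s.

ω_n ≈ 811 rad/s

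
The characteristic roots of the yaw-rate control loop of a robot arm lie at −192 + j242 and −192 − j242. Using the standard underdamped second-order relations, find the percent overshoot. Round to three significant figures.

|pole| = ω_n = √(192² + 242²) = 309 rad/s; ζ = cos θ = σ/ω_n = 0.622.
%OS = 100·exp(−πζ/√(1−ζ²)) = 8.27%.

%OS ≈ 8.27%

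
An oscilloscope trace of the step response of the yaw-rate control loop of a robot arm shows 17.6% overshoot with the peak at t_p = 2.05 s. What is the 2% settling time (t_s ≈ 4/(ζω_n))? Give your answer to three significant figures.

t_s ≈ 4.72 s

The overshoot fixes ζ = −ln(OS)/√(π²+ln²(OS)) = 0.484.
From t_p = π/ω_d, ω_d = π/2.05 = 1.53 rad/s, so ω_n = ω_d/√(1−ζ²) = 1.75 rad/s.
t_s ≈ 4/(ζω_n) = 4/(0.484·1.75) = 4.72 s.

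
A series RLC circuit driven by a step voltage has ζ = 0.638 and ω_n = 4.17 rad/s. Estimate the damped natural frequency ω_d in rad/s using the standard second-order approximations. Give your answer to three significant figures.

ω_d ≈ 3.21 rad/s

ω_d = ω_n√(1−ζ²) = 4.17·√0.593 = 3.21 rad/s.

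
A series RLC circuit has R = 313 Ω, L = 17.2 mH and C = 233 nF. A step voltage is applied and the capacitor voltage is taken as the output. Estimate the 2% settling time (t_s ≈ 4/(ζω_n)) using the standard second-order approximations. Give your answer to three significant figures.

For a series RLC circuit (capacitor voltage as output), ω_n = 1/√(LC) = 1/√(17.2 mH · 233 nF) = 15800 rad/s.
ζ = (R/2)·√(C/L) = (313/2)·√(233 nF/17.2 mH) = 0.576.
t_s ≈ 4/(ζω_n) = 0.000440 s.

t_s ≈ 0.000440 s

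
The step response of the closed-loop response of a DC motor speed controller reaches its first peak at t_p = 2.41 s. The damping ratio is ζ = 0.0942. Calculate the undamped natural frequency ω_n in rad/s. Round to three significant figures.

ω_n ≈ 1.31 rad/s

Peak time t_p = π/ω_d, so ω_d = π/t_p = π/2.41 = 1.30 rad/s.
ω_n = ω_d/√(1−ζ²) = 1.30/√0.991 = 1.31 rad/s.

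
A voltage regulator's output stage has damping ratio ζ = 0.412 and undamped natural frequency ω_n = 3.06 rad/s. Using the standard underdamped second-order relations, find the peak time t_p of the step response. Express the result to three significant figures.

t_p ≈ 1.13 s

The damped frequency is ω_d = ω_n√(1−ζ²) = 3.06·√(1−0.170) = 2.79 rad/s.
Peak time t_p = π/ω_d = π/2.79 = 1.13 s.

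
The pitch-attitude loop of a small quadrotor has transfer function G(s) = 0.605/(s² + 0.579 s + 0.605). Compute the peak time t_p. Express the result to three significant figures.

t_p ≈ 4.35 s

ω_n = √0.605 = 0.778 rad/s; ζ = 0.579/(2·0.778) = 0.372.
ω_d = 0.778·√(1 − 0.372²) = 0.722 rad/s. Then t_p = π/ω_d = 4.35 s.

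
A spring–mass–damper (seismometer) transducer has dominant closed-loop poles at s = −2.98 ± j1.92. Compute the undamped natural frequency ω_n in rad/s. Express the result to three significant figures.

ω_n ≈ 3.54 rad/s

The poles are at −σ ± jω_d with σ = 2.98 and ω_d = 1.92, so ω_n = √(σ²+ω_d²) = 3.54 rad/s and ζ = σ/ω_n = 0.841.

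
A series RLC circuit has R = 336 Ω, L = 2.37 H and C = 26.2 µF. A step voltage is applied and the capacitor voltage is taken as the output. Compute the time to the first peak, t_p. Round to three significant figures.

t_p ≈ 0.0298 s

For a series RLC circuit (capacitor voltage as output), ω_n = 1/√(LC) = 1/√(2.37 H · 26.2 µF) = 127 rad/s.
ζ = (R/2)·√(C/L) = (336/2)·√(26.2 µF/2.37 H) = 0.559.
ω_d = 127·√(1 − 0.559²) = 105 rad/s. t_p = π/ω_d = 0.0298 s.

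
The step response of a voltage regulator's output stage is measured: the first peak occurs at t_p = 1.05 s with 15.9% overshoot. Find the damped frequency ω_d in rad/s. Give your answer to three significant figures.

ω_d ≈ 2.99 rad/s

t_p = π/ω_d, so ω_d = π/1.05 = 2.99 rad/s.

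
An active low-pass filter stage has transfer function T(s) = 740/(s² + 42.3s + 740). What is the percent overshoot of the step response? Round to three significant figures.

%OS ≈ 2.06%

ω_n = √740 = 27.2 rad/s; ζ = 42.3/(2·27.2) = 0.777.
%OS = 100·exp(−πζ/√(1−ζ²)) = 2.06%.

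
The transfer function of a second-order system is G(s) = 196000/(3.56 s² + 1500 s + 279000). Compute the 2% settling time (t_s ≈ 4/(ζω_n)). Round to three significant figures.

Dividing through by 3.56: denominator becomes s² + 421.3 s + 78370.
So ω_n = √78370 = 280 rad/s and ζ = 421.3/(2·280) = 0.753.
t_s ≈ 4/(ζω_n) = 0.0190 s.

t_s ≈ 0.0190 s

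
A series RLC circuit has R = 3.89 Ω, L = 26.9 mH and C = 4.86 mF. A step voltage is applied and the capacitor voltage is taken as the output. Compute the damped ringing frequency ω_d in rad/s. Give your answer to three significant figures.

For a series RLC circuit (capacitor voltage as output), ω_n = 1/√(LC) = 1/√(26.9 mH · 4.86 mF) = 87.5 rad/s.
ζ = (R/2)·√(C/L) = (3.89/2)·√(4.86 mF/26.9 mH) = 0.827.
ω_d = 87.5·√(1 − 0.827²) = 49.2 rad/s.

ω_d ≈ 49.2 rad/s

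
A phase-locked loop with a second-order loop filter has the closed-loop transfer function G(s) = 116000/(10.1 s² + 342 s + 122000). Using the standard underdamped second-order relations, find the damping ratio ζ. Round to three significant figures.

ζ ≈ 0.154

Dividing through by 10.1: denominator becomes s² + 33.86 s + 12080.
So ω_n = √12080 = 110 rad/s and ζ = 33.86/(2·110) = 0.154.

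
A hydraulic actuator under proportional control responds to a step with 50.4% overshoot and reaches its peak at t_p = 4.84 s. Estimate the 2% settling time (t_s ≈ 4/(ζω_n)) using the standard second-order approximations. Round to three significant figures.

The overshoot fixes ζ = −ln(OS)/√(π²+ln²(OS)) = 0.213.
From t_p = π/ω_d, ω_d = π/4.84 = 0.649 rad/s, so ω_n = ω_d/√(1−ζ²) = 0.664 rad/s.
t_s ≈ 4/(ζω_n) = 4/(0.213·0.664) = 28.3 s.

t_s ≈ 28.3 s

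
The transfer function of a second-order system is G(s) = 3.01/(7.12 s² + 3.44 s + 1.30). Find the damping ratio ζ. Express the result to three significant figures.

ζ ≈ 0.565

Dividing through by 7.12: denominator becomes s² + 0.4831 s + 0.1826.
So ω_n = √0.1826 = 0.427 rad/s and ζ = 0.4831/(2·0.427) = 0.565.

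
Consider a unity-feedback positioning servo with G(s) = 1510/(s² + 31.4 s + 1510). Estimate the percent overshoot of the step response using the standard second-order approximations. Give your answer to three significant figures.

%OS ≈ 25.0%

Comparing the denominator to s² + 2ζω_n s + ω_n²: ω_n = √1510 = 38.9 rad/s, and 2ζω_n = 31.4 so ζ = 31.4/(2·38.9) = 0.404.
Overshoot: exp(−π·0.404/√(1−0.404²)) = 0.250, i.e. 25.0%.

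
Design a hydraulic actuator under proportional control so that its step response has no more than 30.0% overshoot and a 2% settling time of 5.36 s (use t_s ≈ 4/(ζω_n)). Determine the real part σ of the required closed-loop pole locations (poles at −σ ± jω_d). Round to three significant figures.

σ ≈ 0.746

The settling-time spec alone fixes σ = ζω_n = 4/t_s = 4/5.36 = 0.746.
(Overshoot then fixes ζ = 0.358 and hence ω_d = σ·√(1−ζ²)/ζ = 1.95 rad/s.)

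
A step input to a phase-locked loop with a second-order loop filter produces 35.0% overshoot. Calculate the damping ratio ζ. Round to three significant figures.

ζ ≈ 0.317

ζ = −ln(OS)/√(π² + (ln OS)²). With OS = 0.350, ln OS = −1.050 and ζ = 1.050/3.312 = 0.317.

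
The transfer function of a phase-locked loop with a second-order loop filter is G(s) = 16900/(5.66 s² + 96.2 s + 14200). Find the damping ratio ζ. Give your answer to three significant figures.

Dividing through by 5.66: denominator becomes s² + 17.00 s + 2509.
So ω_n = √2509 = 50.1 rad/s and ζ = 17.00/(2·50.1) = 0.170.

ζ ≈ 0.170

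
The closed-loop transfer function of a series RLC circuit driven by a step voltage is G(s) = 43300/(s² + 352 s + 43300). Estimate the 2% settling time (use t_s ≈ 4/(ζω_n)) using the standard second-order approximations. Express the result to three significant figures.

Matching coefficients with s² + 2ζω_n s + ω_n² gives ω_n² = 43300 ⇒ ω_n = 208 rad/s, and ζ = 352/(2ω_n) = 0.846.
t_s ≈ 4/(ζω_n) = 4/(0.846·208) = 0.0227 s.

t_s ≈ 0.0227 s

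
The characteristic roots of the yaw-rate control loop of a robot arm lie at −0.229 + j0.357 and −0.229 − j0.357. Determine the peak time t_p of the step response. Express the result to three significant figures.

t_p ≈ 8.80 s

t_p = π/ω_d with ω_d = 0.357 (the imaginary part), so t_p = 8.80 s.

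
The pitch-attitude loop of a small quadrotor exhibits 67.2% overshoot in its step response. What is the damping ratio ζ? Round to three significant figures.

From %OS = 100·exp(−πζ/√(1−ζ²)), invert to get ζ = −ln(OS)/√(π² + ln²(OS)) with OS = 0.672.
−ln 0.672 = 0.3975, so ζ = 0.3975/√(π² + 0.1580) = 0.126.

ζ ≈ 0.126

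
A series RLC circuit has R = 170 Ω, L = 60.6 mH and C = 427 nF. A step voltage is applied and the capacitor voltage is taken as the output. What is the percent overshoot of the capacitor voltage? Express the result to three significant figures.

%OS ≈ 48.3%

For a series RLC circuit (capacitor voltage as output), ω_n = 1/√(LC) = 1/√(60.6 mH · 427 nF) = 6220 rad/s.
ζ = (R/2)·√(C/L) = (170/2)·√(427 nF/60.6 mH) = 0.226.
%OS = 100·exp(−πζ/√(1−ζ²)) = 48.3%.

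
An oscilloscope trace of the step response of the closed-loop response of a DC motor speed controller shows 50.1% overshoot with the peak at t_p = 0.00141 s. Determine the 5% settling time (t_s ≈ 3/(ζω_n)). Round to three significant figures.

t_s ≈ 0.00612 s

The overshoot fixes ζ = −ln(OS)/√(π²+ln²(OS)) = 0.215.
From t_p = π/ω_d, ω_d = π/0.00141 = 2230 rad/s, so ω_n = ω_d/√(1−ζ²) = 2280 rad/s.
t_s ≈ 3/(ζω_n) = 3/(0.215·2280) = 0.00612 s.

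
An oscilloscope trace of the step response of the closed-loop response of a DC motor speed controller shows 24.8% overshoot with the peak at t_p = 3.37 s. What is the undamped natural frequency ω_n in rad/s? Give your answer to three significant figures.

From the overshoot, ζ = −ln(OS)/√(π²+ln²(OS)) = 0.406.
t_p = π/ω_d ⇒ ω_d = 0.932 rad/s; then ω_n = ω_d/√(1−ζ²) = 1.02 rad/s.

ω_n ≈ 1.02 rad/s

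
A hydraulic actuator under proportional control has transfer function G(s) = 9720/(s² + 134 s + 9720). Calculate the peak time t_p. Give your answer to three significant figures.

ω_n = √9720 = 98.6 rad/s; ζ = 134/(2·98.6) = 0.680.
ω_d = ω_n√(1−ζ²) = 72.3 rad/s. Then t_p = π/ω_d = 0.0434 s.

t_p ≈ 0.0434 s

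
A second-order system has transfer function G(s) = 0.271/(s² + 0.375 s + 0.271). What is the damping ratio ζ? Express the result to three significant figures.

ω_n = √0.271 = 0.521 rad/s; ζ = 0.375/(2·0.521) = 0.360.

ζ ≈ 0.360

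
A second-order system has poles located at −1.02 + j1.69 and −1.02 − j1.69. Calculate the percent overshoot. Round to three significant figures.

|pole| = ω_n = √(1.02² + 1.69²) = 1.97 rad/s; ζ = cos θ = σ/ω_n = 0.517.
%OS = 100 e^{−πζ/√(1−ζ²)} with ζ = 0.517 gives 15.0%.

%OS ≈ 15.0%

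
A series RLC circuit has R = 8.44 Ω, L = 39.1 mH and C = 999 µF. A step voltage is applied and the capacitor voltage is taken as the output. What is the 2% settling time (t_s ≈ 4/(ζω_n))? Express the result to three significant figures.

t_s ≈ 0.0371 s

For a series RLC circuit (capacitor voltage as output), ω_n = 1/√(LC) = 1/√(39.1 mH · 999 µF) = 160 rad/s.
ζ = (R/2)·√(C/L) = (8.44/2)·√(999 µF/39.1 mH) = 0.675.
t_s ≈ 4/(ζω_n) = 0.0371 s.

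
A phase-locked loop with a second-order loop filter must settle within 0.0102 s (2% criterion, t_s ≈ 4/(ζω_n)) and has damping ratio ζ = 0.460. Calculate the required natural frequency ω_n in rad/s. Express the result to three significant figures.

ω_n ≈ 853 rad/s

Rearranging t_s ≈ 4/(ζω_n) gives ω_n = 4/(ζ·t_s) = 4/(0.460 × 0.0102) = 853 rad/s.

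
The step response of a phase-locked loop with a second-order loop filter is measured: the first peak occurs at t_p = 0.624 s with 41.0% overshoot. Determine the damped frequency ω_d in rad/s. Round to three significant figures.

t_p = π/ω_d, so ω_d = π/0.624 = 5.03 rad/s.

ω_d ≈ 5.03 rad/s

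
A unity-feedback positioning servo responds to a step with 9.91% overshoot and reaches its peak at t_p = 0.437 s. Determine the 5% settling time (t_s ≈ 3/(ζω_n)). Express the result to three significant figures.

t_s ≈ 0.567 s

ζ from %OS: ζ = |ln 0.0991|/√(π²+ln²0.0991) = 0.593.
From t_p = π/ω_d, ω_d = π/0.437 = 7.19 rad/s, so ω_n = ω_d/√(1−ζ²) = 8.93 rad/s.
t_s ≈ 3/(ζω_n) = 3/(0.593·8.93) = 0.567 s.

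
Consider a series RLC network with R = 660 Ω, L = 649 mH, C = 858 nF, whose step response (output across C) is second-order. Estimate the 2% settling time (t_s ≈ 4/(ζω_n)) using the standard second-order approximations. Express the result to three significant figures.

For a series RLC circuit (capacitor voltage as output), ω_n = 1/√(LC) = 1/√(649 mH · 858 nF) = 1340 rad/s.
ζ = (R/2)·√(C/L) = (660/2)·√(858 nF/649 mH) = 0.379.
t_s ≈ 4/(ζω_n) = 0.00787 s.

t_s ≈ 0.00787 s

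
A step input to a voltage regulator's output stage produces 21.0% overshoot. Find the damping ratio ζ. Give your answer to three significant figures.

From %OS = 100·exp(−πζ/√(1−ζ²)), invert to get ζ = −ln(OS)/√(π² + ln²(OS)) with OS = 0.210.
−ln 0.210 = 1.561, so ζ = 1.561/√(π² + 2.436) = 0.445.

ζ ≈ 0.445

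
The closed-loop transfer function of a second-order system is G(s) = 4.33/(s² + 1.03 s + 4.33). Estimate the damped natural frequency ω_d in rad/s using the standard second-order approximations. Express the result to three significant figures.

ω_d ≈ 2.02 rad/s

ω_n = √4.33 = 2.08 rad/s; ζ = 1.03/(2·2.08) = 0.247.
ω_d = ω_n√(1−ζ²) = 2.02 rad/s.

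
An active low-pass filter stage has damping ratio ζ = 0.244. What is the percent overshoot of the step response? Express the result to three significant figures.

%OS ≈ 45.4%

For an underdamped second-order system, %OS = 100·exp(−πζ/√(1−ζ²)).
πζ/√(1−ζ²) = π·0.244/√(1−0.0595) = 0.7904, so %OS = 100·e^(−0.7904) = 45.4%.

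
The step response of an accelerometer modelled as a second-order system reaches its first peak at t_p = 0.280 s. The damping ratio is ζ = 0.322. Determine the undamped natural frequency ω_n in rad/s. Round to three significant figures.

ω_n ≈ 11.9 rad/s

Peak time t_p = π/ω_d, so ω_d = π/t_p = π/0.280 = 11.2 rad/s.
ω_n = ω_d/√(1−ζ²) = 11.2/√0.896 = 11.9 rad/s.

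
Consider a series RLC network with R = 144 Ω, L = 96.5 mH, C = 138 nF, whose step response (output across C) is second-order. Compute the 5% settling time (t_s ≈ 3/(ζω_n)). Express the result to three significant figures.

For a series RLC circuit (capacitor voltage as output), ω_n = 1/√(LC) = 1/√(96.5 mH · 138 nF) = 8670 rad/s.
ζ = (R/2)·√(C/L) = (144/2)·√(138 nF/96.5 mH) = 0.0861.
t_s ≈ 3/(ζω_n) = 0.00402 s.

t_s ≈ 0.00402 s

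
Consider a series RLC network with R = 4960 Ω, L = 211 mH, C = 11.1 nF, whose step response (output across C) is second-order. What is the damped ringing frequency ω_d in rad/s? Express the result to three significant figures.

For a series RLC circuit (capacitor voltage as output), ω_n = 1/√(LC) = 1/√(211 mH · 11.1 nF) = 20700 rad/s.
ζ = (R/2)·√(C/L) = (4960/2)·√(11.1 nF/211 mH) = 0.569.
ω_d = ω_n√(1−ζ²) = 17000 rad/s.

ω_d ≈ 17000 rad/s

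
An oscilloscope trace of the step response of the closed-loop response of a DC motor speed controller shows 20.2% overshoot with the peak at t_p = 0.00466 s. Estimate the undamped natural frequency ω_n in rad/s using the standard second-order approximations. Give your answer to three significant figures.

The overshoot fixes ζ = −ln(OS)/√(π²+ln²(OS)) = 0.454.
t_p = π/ω_d ⇒ ω_d = 674 rad/s; then ω_n = ω_d/√(1−ζ²) = 757 rad/s.

ω_n ≈ 757 rad/s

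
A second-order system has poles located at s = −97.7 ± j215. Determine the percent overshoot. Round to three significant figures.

|pole| = ω_n = √(97.7² + 215²) = 236 rad/s; ζ = cos θ = σ/ω_n = 0.414.
Overshoot: exp(−π·0.414/√(1−0.414²)) = 0.240, i.e. 24.0%.

%OS ≈ 24.0%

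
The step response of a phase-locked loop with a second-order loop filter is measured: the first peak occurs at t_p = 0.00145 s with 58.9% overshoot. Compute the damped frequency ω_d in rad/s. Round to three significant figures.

ω_d ≈ 2170 rad/s

t_p = π/ω_d, so ω_d = π/0.00145 = 2170 rad/s.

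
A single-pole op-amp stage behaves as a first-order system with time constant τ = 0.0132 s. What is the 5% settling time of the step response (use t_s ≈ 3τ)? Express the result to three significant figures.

t_s ≈ 3τ = 0.0396 s.

t_s ≈ 0.0396 s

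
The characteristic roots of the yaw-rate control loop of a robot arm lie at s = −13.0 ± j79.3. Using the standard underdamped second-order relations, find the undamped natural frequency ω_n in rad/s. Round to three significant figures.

The poles are at −σ ± jω_d with σ = 13.0 and ω_d = 79.3, so ω_n = √(σ²+ω_d²) = 80.4 rad/s and ζ = σ/ω_n = 0.162.

ω_n ≈ 80.4 rad/s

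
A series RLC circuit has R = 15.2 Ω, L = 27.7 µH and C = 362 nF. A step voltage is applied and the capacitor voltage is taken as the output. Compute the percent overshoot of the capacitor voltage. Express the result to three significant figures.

For a series RLC circuit (capacitor voltage as output), ω_n = 1/√(LC) = 1/√(27.7 µH · 362 nF) = 316000 rad/s.
ζ = (R/2)·√(C/L) = (15.2/2)·√(362 nF/27.7 µH) = 0.869.
Overshoot: exp(−π·0.869/√(1−0.869²)) = 0.00404, i.e. 0.404%.

%OS ≈ 0.404%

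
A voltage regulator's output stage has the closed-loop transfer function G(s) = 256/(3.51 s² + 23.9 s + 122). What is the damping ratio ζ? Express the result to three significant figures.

Dividing through by 3.51: denominator becomes s² + 6.809 s + 34.76.
So ω_n = √34.76 = 5.90 rad/s and ζ = 6.809/(2·5.90) = 0.577.

ζ ≈ 0.577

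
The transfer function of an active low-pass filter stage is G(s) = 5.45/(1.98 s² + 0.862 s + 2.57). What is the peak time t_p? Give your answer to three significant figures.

Dividing through by 1.98: denominator becomes s² + 0.4354 s + 1.298.
So ω_n = √1.298 = 1.14 rad/s and ζ = 0.4354/(2·1.14) = 0.191.
The damped frequency ω_d = ω_n√(1−ζ²) = 1.12 rad/s. t_p = π/ω_d = 2.81 s.

t_p ≈ 2.81 s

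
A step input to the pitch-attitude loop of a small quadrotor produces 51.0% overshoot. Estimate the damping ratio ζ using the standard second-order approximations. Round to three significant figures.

ζ = −ln(OS)/√(π² + (ln OS)²). With OS = 0.510, ln OS = −0.6733 and ζ = 0.6733/3.213 = 0.210.

ζ ≈ 0.210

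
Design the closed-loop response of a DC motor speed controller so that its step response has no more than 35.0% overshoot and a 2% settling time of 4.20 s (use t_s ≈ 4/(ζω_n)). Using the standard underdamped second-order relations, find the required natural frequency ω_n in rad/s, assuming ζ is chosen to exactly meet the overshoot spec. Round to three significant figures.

ω_n ≈ 3.00 rad/s

ζ = −ln(OS)/√(π² + (ln OS)²). With OS = 0.350, ln OS = −1.050 and ζ = 1.050/3.312 = 0.317.
From t_s ≈ 4/(ζω_n): ω_n = 4/(ζ·t_s) = 4/(0.317·4.20) = 3.00 rad/s.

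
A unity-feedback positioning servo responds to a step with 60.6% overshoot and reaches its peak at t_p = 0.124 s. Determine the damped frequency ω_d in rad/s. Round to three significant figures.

t_p = π/ω_d, so ω_d = π/0.124 = 25.3 rad/s.

ω_d ≈ 25.3 rad/s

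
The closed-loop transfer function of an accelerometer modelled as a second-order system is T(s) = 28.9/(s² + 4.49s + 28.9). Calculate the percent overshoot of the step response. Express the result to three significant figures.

%OS ≈ 23.6%

Comparing the denominator to s² + 2ζω_n s + ω_n²: ω_n = √28.9 = 5.38 rad/s, and 2ζω_n = 4.49 so ζ = 4.49/(2·5.38) = 0.418.
Overshoot: exp(−π·0.418/√(1−0.418²)) = 0.236, i.e. 23.6%.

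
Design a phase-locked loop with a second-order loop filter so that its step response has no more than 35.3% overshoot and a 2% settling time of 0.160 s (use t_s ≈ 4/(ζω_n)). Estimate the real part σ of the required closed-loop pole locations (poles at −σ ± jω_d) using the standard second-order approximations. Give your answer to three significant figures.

σ ≈ 25.0

The settling-time spec alone fixes σ = ζω_n = 4/t_s = 4/0.160 = 25.0.
(Overshoot then fixes ζ = 0.315 and hence ω_d = σ·√(1−ζ²)/ζ = 75.4 rad/s.)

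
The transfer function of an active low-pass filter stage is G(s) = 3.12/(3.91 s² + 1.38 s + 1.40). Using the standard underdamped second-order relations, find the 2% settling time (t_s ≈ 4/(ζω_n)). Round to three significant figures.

Dividing through by 3.91: denominator becomes s² + 0.3529 s + 0.3581.
So ω_n = √0.3581 = 0.598 rad/s and ζ = 0.3529/(2·0.598) = 0.295.
t_s ≈ 4/(ζω_n) = 22.7 s.

t_s ≈ 22.7 s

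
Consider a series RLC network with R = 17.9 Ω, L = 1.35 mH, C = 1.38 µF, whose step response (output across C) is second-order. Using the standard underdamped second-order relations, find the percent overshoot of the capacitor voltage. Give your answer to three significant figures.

%OS ≈ 39.1%

For a series RLC circuit (capacitor voltage as output), ω_n = 1/√(LC) = 1/√(1.35 mH · 1.38 µF) = 23200 rad/s.
ζ = (R/2)·√(C/L) = (17.9/2)·√(1.38 µF/1.35 mH) = 0.286.
Overshoot: exp(−π·0.286/√(1−0.286²)) = 0.391, i.e. 39.1%.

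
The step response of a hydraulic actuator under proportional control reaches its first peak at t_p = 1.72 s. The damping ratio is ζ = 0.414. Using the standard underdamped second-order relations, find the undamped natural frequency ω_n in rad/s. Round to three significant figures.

Peak time t_p = π/ω_d, so ω_d = π/t_p = π/1.72 = 1.83 rad/s.
ω_n = ω_d/√(1−ζ²) = 1.83/√0.829 = 2.01 rad/s.

ω_n ≈ 2.01 rad/s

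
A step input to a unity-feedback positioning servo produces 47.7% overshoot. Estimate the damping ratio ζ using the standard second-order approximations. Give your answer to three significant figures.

ζ ≈ 0.229

Inverting the overshoot relation: ζ = |ln 0.477|/√(π² + ln²0.477) = 0.229.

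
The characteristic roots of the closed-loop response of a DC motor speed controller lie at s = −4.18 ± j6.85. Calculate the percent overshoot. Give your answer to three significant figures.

%OS ≈ 14.7%

|pole| = ω_n = √(4.18² + 6.85²) = 8.02 rad/s; ζ = cos θ = σ/ω_n = 0.521.
%OS = 100·exp(−πζ/√(1−ζ²)) = 14.7%.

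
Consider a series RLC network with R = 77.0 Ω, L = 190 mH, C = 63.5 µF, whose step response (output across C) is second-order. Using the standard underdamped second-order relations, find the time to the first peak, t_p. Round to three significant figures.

For a series RLC circuit (capacitor voltage as output), ω_n = 1/√(LC) = 1/√(190 mH · 63.5 µF) = 288 rad/s.
ζ = (R/2)·√(C/L) = (77.0/2)·√(63.5 µF/190 mH) = 0.704.
ω_d = ω_n√(1−ζ²) = 205 rad/s. t_p = π/ω_d = 0.0154 s.

t_p ≈ 0.0154 s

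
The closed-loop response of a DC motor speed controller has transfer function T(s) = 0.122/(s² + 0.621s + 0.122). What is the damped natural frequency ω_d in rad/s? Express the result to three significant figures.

ω_n = √0.122 = 0.349 rad/s; ζ = 0.621/(2·0.349) = 0.889.
ω_d = 0.349·√(1 − 0.889²) = 0.160 rad/s.

ω_d ≈ 0.160 rad/s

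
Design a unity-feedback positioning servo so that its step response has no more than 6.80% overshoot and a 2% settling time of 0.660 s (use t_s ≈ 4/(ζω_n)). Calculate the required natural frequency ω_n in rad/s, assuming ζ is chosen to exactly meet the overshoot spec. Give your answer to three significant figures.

ω_n ≈ 9.32 rad/s

ζ = −ln(OS)/√(π² + (ln OS)²). With OS = 0.0680, ln OS = −2.688 and ζ = 2.688/4.135 = 0.650.
From t_s ≈ 4/(ζω_n): ω_n = 4/(ζ·t_s) = 4/(0.650·0.660) = 9.32 rad/s.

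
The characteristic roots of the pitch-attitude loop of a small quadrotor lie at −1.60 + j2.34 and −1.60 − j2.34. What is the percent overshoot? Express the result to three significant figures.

With σ = 1.60, ω_d = 2.34: ω_n = √(σ²+ω_d²) = 2.83 rad/s, ζ = σ/ω_n = 0.564.
Overshoot: exp(−π·0.564/√(1−0.564²)) = 0.117, i.e. 11.7%.

%OS ≈ 11.7%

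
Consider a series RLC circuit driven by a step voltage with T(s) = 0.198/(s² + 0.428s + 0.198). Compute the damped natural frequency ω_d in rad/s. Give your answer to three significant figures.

ω_d ≈ 0.390 rad/s

Matching coefficients with s² + 2ζω_n s + ω_n² gives ω_n² = 0.198 ⇒ ω_n = 0.445 rad/s, and ζ = 0.428/(2ω_n) = 0.481.
The damped frequency ω_d = ω_n√(1−ζ²) = 0.390 rad/s.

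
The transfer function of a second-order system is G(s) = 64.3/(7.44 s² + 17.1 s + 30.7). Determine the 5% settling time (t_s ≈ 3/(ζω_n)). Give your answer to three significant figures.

t_s ≈ 2.61 s

Dividing through by 7.44: denominator becomes s² + 2.298 s + 4.126.
So ω_n = √4.126 = 2.03 rad/s and ζ = 2.298/(2·2.03) = 0.566.
t_s ≈ 3/(ζω_n) = 2.61 s.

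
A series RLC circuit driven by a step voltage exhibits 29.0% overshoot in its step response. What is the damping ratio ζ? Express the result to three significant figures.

ζ ≈ 0.367

ζ = −ln(OS)/√(π² + (ln OS)²). With OS = 0.290, ln OS = −1.238 and ζ = 1.238/3.377 = 0.367.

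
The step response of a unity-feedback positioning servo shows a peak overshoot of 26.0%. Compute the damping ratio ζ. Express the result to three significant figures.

From %OS = 100·exp(−πζ/√(1−ζ²)), invert to get ζ = −ln(OS)/√(π² + ln²(OS)) with OS = 0.260.
−ln 0.260 = 1.347, so ζ = 1.347/√(π² + 1.815) = 0.394.

ζ ≈ 0.394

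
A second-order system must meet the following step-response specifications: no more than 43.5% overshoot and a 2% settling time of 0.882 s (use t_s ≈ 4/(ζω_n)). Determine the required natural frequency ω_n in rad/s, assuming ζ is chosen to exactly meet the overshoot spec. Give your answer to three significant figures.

ω_n ≈ 17.7 rad/s

ζ = −ln(OS)/√(π² + (ln OS)²). With OS = 0.435, ln OS = −0.8324 and ζ = 0.8324/3.250 = 0.256.
From t_s ≈ 4/(ζω_n): ω_n = 4/(ζ·t_s) = 4/(0.256·0.882) = 17.7 rad/s.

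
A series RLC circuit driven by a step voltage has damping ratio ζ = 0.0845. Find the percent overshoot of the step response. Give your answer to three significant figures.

For an underdamped second-order system, %OS = 100·exp(−πζ/√(1−ζ²)).
πζ/√(1−ζ²) = π·0.0845/√(1−0.00714) = 0.2664, so %OS = 100·e^(−0.2664) = 76.6%.

%OS ≈ 76.6%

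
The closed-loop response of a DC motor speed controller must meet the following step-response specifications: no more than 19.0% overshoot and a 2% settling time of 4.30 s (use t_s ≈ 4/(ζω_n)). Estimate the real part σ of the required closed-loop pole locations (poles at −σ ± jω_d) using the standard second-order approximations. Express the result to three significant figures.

σ ≈ 0.930

The settling-time spec alone fixes σ = ζω_n = 4/t_s = 4/4.30 = 0.930.
(Overshoot then fixes ζ = 0.467 and hence ω_d = σ·√(1−ζ²)/ζ = 1.76 rad/s.)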